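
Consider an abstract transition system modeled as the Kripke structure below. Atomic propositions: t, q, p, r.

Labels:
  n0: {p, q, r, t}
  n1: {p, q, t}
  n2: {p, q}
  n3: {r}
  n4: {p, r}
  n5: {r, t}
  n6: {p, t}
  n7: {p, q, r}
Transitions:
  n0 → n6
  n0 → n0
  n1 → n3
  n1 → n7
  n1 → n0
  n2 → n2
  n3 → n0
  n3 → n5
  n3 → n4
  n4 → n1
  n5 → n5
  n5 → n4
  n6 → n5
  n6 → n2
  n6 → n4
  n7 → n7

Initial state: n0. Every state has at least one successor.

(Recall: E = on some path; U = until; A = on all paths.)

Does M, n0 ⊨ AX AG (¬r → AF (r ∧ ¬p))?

States satisfying AG (¬r → AF (r ∧ ¬p)): {n7}.
States satisfying AX AG (¬r → AF (r ∧ ¬p)): {n7}.
n0 ∉ Sat(AX AG (¬r → AF (r ∧ ¬p))).

No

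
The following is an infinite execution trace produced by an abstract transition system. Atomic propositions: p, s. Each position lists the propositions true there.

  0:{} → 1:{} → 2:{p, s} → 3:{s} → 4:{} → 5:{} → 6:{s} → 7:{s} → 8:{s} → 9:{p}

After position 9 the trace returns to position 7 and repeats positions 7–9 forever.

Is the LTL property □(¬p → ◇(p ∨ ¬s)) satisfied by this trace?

¬p → ◇(p ∨ ¬s) holds at every position 0..9, and those are all positions ever visited, so □(¬p → ◇(p ∨ ¬s)) holds.
Positions where ¬p holds: 0, 1, 3, 4, 5, 6, 7, 8.
Check ◇(p ∨ ¬s) at each: 0→ok, 1→ok, 3→ok, 4→ok, 5→ok, 6→ok, 7→ok, 8→ok.

Holds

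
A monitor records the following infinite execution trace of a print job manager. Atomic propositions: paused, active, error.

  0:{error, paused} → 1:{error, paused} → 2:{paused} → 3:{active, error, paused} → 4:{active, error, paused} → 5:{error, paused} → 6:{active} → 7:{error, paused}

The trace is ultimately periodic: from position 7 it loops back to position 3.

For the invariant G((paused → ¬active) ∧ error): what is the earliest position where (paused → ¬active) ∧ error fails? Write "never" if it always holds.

Check (paused → ¬active) ∧ error at each position in order: 0 ✓, 1 ✓.
At position 2 the labels are {paused}, so (paused → ¬active) ∧ error is false there. This is the first violation.

2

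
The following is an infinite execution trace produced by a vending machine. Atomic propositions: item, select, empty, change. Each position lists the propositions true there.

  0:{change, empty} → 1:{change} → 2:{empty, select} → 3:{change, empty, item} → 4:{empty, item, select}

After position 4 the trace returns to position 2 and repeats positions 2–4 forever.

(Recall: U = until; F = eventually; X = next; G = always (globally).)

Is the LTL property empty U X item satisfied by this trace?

Walking from position 0: at position 1, X item has not yet held and empty fails, so empty U X item is false.

Violated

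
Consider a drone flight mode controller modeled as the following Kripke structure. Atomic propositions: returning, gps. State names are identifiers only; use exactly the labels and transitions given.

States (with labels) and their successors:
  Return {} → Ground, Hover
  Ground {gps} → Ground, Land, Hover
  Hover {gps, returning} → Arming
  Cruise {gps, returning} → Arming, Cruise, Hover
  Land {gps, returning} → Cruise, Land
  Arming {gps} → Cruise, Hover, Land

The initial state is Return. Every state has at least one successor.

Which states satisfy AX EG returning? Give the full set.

{Land}

States satisfying EG returning: {Cruise, Land}.
States satisfying AX EG returning: {Land}.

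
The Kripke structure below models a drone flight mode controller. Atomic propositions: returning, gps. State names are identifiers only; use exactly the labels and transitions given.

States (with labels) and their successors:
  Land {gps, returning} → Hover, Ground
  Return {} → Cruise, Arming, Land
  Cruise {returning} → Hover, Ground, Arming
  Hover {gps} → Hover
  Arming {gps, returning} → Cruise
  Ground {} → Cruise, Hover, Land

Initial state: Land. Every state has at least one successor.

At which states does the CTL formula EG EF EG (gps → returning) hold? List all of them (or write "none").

{Land, Return, Cruise, Arming, Ground}

States satisfying EF EG (gps → returning): {Land, Return, Cruise, Arming, Ground}.
States satisfying EG EF EG (gps → returning): {Land, Return, Cruise, Arming, Ground}.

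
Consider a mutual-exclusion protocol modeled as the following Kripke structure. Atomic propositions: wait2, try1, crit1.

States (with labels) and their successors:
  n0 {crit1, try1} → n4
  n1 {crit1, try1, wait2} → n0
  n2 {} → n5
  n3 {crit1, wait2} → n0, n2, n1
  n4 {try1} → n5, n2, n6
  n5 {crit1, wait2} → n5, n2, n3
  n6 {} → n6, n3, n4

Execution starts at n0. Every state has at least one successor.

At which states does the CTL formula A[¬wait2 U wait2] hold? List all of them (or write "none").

{n1, n2, n3, n5}

States satisfying ¬wait2: {n0, n2, n4, n6}.
States satisfying wait2: {n1, n3, n5}.
States satisfying A[¬wait2 U wait2]: {n1, n2, n3, n5}.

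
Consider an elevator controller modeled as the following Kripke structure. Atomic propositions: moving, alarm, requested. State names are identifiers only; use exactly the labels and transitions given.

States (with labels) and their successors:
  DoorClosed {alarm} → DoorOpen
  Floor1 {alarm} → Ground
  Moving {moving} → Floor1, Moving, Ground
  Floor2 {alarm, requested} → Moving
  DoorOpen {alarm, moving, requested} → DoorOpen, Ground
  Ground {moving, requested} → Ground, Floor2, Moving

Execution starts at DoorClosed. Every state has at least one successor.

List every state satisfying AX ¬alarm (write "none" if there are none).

States satisfying ¬alarm: {Moving, Ground}.
States satisfying AX ¬alarm: {Floor1, Floor2}.

{Floor1, Floor2}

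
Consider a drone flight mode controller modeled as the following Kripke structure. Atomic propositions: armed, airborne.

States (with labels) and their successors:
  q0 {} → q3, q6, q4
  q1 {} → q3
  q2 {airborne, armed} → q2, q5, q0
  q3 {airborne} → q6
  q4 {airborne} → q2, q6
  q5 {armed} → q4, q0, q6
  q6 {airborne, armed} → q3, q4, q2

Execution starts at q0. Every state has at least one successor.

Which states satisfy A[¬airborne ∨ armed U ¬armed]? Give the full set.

States satisfying ¬airborne ∨ armed: {q0, q1, q2, q5, q6}.
States satisfying ¬armed: {q0, q1, q3, q4}.
States satisfying A[¬airborne ∨ armed U ¬armed]: {q0, q1, q3, q4}.

{q0, q1, q3, q4}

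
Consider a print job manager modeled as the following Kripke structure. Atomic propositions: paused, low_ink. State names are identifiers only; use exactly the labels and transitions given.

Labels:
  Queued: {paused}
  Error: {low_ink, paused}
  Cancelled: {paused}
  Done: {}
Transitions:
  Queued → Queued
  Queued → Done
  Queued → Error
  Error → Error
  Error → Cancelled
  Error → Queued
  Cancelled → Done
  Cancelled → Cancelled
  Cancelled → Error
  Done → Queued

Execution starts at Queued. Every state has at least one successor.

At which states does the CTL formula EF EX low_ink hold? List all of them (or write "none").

States satisfying EX low_ink: {Queued, Error, Cancelled}.
States satisfying EF EX low_ink: {Queued, Error, Cancelled, Done}.

{Queued, Error, Cancelled, Done}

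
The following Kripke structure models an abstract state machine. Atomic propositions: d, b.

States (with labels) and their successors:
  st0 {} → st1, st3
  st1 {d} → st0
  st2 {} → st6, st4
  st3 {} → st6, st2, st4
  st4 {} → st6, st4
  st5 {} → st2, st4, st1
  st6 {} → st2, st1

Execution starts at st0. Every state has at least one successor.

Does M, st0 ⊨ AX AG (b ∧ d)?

States satisfying AG (b ∧ d): ∅.
States satisfying AX AG (b ∧ d): ∅.
st0 ∉ Sat(AX AG (b ∧ d)).

Violated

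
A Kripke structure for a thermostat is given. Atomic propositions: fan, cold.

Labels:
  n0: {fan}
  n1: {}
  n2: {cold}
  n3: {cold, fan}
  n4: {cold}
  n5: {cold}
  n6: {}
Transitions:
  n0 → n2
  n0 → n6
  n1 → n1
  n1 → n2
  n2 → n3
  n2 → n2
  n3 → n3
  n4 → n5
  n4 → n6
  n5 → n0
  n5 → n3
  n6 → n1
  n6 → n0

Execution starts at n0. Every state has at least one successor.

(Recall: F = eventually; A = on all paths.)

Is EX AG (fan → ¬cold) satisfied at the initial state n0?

States satisfying AG (fan → ¬cold): ∅.
States satisfying EX AG (fan → ¬cold): ∅.
No suitable path/successor from n0 witnesses the formula.
n0 ∉ Sat(EX AG (fan → ¬cold)).

Does not hold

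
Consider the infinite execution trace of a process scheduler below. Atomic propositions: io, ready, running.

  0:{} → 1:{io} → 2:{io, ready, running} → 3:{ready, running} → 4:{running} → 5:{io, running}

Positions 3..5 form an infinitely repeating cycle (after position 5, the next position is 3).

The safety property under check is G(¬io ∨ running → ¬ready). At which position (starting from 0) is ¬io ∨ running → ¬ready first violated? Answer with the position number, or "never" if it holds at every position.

Check ¬io ∨ running → ¬ready at each position in order: 0 ✓, 1 ✓.
At position 2 the labels are {io, ready, running}, so ¬io ∨ running → ¬ready is false there. This is the first violation.

2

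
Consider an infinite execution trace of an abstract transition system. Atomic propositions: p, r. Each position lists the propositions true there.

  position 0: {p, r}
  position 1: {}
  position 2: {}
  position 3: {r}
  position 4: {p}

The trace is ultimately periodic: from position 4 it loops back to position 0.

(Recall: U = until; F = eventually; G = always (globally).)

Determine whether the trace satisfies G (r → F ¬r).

r → F ¬r holds at every position 0..4, and those are all positions ever visited, so G (r → F ¬r) holds.
Positions where r holds: 0, 3.
Check F ¬r at each: 0→ok, 3→ok.

Yes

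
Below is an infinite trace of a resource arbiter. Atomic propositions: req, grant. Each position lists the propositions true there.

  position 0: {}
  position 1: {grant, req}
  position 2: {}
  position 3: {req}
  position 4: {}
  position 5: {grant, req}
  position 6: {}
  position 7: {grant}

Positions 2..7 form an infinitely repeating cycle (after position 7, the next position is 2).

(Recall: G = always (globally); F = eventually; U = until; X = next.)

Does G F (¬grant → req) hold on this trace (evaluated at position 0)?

F (¬grant → req) holds at every position 0..7, and those are all positions ever visited, so G F (¬grant → req) holds.

Holds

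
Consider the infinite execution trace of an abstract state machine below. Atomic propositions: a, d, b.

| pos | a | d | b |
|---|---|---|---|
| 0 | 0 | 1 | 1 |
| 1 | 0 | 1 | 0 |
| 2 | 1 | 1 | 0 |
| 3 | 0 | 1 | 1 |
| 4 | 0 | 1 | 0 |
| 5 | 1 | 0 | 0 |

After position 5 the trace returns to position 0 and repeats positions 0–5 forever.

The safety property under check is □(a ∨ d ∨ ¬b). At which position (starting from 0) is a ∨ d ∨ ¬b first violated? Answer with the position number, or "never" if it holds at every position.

never

a ∨ d ∨ ¬b holds at every position 0..5, and those are all the positions the trace ever visits, so the invariant □(a ∨ d ∨ ¬b) is never violated.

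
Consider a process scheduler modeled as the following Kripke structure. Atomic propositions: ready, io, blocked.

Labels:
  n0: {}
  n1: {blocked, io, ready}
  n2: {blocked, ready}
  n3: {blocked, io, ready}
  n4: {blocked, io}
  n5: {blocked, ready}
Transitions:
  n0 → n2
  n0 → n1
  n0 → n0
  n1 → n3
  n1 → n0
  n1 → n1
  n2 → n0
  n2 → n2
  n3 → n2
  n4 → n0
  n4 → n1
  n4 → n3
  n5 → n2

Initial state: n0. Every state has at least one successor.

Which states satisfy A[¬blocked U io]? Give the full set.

States satisfying ¬blocked: {n0}.
States satisfying io: {n1, n3, n4}.
States satisfying A[¬blocked U io]: {n1, n3, n4}.

{n1, n3, n4}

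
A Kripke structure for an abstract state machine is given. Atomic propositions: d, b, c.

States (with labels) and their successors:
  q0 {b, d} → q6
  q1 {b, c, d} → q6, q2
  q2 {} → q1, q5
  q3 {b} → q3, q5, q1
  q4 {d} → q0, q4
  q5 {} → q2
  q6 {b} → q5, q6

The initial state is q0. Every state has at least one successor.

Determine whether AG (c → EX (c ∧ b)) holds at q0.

Does not hold

States satisfying c → EX (c ∧ b): {q0, q2, q3, q4, q5, q6}.
States satisfying AG (c → EX (c ∧ b)): ∅.
q1 is reachable from q0 and violates c → EX (c ∧ b), so AG fails at q0.
q0 ∉ Sat(AG (c → EX (c ∧ b))).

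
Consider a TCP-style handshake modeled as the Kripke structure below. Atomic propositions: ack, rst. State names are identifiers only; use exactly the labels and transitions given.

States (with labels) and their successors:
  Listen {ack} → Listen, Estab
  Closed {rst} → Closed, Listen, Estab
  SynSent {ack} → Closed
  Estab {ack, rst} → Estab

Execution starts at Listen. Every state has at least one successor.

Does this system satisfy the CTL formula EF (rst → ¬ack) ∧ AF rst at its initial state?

Does not hold

States satisfying rst → ¬ack: {Listen, Closed, SynSent}.
States satisfying EF (rst → ¬ack): {Listen, Closed, SynSent}.
States satisfying rst: {Closed, Estab}.
States satisfying AF rst: {Closed, SynSent, Estab}.
States satisfying EF (rst → ¬ack) ∧ AF rst: {Closed, SynSent}.
Listen ∉ Sat(EF (rst → ¬ack) ∧ AF rst).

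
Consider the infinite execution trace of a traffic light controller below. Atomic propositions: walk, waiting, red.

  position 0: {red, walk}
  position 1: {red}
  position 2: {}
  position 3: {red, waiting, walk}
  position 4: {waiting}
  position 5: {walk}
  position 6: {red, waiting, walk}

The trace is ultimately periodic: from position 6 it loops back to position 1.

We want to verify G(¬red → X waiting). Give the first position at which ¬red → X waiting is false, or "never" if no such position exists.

Check ¬red → X waiting at each position in order: 0 ✓, 1 ✓, 2 ✓, 3 ✓.
At position 4 the labels are {waiting} and the next position 5 has {walk}, so ¬red → X waiting is false there. This is the first violation.

4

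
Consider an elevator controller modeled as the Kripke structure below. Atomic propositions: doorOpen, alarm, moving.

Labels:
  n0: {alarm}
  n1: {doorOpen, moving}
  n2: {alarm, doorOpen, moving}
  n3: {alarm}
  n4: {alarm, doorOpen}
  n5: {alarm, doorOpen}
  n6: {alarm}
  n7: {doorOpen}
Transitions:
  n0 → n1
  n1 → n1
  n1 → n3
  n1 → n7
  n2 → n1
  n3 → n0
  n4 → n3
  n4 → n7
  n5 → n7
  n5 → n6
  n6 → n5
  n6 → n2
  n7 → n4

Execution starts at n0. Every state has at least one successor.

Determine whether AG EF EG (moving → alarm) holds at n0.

States satisfying EF EG (moving → alarm): {n0, n1, n2, n3, n4, n5, n6, n7}.
States satisfying AG EF EG (moving → alarm): {n0, n1, n2, n3, n4, n5, n6, n7}.
Every state reachable from n0 satisfies EF EG (moving → alarm).
n0 ∈ Sat(AG EF EG (moving → alarm)).

Satisfied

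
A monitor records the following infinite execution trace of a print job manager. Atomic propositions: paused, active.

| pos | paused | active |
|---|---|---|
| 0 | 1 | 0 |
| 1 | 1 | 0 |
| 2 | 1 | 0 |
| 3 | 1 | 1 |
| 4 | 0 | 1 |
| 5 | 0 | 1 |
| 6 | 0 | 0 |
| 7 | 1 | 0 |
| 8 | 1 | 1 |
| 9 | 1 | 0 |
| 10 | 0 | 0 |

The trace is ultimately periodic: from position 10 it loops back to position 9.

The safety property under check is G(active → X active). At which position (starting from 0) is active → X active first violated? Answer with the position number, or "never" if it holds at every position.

5

Check active → X active at each position in order: 0 ✓, 1 ✓, 2 ✓, 3 ✓, 4 ✓.
At position 5 the labels are {active} and the next position 6 has {}, so active → X active is false there. This is the first violation.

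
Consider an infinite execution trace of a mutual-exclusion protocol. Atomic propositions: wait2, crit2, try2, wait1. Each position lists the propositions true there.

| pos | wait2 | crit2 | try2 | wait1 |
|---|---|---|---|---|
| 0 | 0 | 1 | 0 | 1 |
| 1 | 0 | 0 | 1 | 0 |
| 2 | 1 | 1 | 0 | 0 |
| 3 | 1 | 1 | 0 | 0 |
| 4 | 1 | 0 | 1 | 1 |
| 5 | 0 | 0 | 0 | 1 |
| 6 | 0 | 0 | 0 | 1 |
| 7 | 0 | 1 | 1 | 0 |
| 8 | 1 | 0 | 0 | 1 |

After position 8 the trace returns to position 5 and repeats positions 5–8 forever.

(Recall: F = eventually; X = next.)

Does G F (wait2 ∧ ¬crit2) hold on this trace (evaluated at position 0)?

F (wait2 ∧ ¬crit2) holds at every position 0..8, and those are all positions ever visited, so G F (wait2 ∧ ¬crit2) holds.

Holds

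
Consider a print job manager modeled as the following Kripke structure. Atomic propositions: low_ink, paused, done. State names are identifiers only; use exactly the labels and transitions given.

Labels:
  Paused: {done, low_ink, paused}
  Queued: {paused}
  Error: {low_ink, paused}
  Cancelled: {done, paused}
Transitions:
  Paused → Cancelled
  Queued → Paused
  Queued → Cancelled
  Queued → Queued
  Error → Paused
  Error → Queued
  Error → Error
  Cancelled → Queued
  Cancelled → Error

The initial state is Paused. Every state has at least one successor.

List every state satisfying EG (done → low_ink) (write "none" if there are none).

States satisfying done → low_ink: {Paused, Queued, Error}.
States satisfying EG (done → low_ink): {Queued, Error}.

{Queued, Error}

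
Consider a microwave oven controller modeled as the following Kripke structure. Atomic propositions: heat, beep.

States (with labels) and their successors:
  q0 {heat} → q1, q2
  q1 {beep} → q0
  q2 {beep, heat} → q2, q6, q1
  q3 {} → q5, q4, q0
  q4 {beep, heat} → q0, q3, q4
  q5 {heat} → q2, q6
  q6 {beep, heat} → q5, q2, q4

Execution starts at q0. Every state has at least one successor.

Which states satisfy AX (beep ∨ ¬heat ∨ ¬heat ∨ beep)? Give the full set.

States satisfying beep ∨ ¬heat ∨ ¬heat ∨ beep: {q1, q2, q3, q4, q6}.
States satisfying AX (beep ∨ ¬heat ∨ ¬heat ∨ beep): {q0, q2, q5}.

{q0, q2, q5}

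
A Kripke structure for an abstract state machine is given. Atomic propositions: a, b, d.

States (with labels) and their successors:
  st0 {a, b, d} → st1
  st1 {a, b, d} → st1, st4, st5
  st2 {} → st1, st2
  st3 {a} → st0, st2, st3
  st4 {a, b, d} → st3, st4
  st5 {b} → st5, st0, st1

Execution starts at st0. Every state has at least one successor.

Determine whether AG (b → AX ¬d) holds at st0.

States satisfying b → AX ¬d: {st2, st3}.
States satisfying AG (b → AX ¬d): ∅.
st0 is reachable from st0 and violates b → AX ¬d, so AG fails at st0.
st0 ∉ Sat(AG (b → AX ¬d)).

Does not hold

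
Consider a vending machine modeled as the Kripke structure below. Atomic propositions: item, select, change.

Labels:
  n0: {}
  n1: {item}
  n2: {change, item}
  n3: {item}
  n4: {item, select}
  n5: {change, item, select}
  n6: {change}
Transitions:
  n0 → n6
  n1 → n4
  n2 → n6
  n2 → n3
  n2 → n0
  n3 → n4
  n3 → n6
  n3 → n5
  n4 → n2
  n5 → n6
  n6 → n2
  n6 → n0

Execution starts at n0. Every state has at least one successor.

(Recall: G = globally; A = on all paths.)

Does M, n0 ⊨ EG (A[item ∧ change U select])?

Does not hold

States satisfying A[item ∧ change U select]: {n4, n5}.
States satisfying EG (A[item ∧ change U select]): ∅.
No suitable path/successor from n0 witnesses the formula.
n0 ∉ Sat(EG (A[item ∧ change U select])).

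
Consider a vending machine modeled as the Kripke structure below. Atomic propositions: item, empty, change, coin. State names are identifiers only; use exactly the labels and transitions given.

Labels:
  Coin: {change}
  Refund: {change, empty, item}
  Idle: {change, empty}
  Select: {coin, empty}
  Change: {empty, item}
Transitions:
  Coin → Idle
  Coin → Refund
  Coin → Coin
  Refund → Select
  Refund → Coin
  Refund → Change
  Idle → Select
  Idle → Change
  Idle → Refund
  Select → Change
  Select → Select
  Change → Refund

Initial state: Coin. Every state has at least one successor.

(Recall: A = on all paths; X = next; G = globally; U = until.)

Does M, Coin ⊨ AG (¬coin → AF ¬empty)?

No

States satisfying ¬coin → AF ¬empty: {Coin, Select}.
States satisfying AG (¬coin → AF ¬empty): ∅.
Change is reachable from Coin and violates ¬coin → AF ¬empty, so AG fails at Coin.
Coin ∉ Sat(AG (¬coin → AF ¬empty)).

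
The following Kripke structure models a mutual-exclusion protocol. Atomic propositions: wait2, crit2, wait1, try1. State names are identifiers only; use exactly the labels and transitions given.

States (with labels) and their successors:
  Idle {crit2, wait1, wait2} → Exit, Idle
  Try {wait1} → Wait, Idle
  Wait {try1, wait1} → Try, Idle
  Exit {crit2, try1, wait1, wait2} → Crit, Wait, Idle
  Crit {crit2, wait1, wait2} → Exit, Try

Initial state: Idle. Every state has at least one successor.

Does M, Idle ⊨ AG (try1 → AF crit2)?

States satisfying try1 → AF crit2: {Idle, Try, Exit, Crit}.
States satisfying AG (try1 → AF crit2): ∅.
Wait is reachable from Idle and violates try1 → AF crit2, so AG fails at Idle.
Idle ∉ Sat(AG (try1 → AF crit2)).

Violated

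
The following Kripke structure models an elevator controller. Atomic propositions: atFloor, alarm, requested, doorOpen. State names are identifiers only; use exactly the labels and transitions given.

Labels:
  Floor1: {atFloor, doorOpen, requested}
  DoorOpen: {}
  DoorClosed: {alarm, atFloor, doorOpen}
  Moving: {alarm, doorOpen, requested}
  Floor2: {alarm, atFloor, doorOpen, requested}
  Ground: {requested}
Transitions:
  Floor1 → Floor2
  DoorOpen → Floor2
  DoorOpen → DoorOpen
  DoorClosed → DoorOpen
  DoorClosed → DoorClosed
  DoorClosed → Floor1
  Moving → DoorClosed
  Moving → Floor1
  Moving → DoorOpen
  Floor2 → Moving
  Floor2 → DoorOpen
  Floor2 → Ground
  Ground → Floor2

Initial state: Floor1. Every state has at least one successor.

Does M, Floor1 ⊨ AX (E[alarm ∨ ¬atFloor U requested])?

States satisfying E[alarm ∨ ¬atFloor U requested]: {Floor1, DoorOpen, DoorClosed, Moving, Floor2, Ground}.
States satisfying AX (E[alarm ∨ ¬atFloor U requested]): {Floor1, DoorOpen, DoorClosed, Moving, Floor2, Ground}.
Floor1 ∈ Sat(AX (E[alarm ∨ ¬atFloor U requested])).

Yes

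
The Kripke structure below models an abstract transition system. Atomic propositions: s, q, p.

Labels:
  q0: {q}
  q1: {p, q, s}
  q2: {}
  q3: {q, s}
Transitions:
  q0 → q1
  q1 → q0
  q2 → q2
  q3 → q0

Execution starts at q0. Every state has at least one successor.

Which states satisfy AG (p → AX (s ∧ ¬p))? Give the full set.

{q2}

States satisfying p → AX (s ∧ ¬p): {q0, q2, q3}.
States satisfying AG (p → AX (s ∧ ¬p)): {q2}.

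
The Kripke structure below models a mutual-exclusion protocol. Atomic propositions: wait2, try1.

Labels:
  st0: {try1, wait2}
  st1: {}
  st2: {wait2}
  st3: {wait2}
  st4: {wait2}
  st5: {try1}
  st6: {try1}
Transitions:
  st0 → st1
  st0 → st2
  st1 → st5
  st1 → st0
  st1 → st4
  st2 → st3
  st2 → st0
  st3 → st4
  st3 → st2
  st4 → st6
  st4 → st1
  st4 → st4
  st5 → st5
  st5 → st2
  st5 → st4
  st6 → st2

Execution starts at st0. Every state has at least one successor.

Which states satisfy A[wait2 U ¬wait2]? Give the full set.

States satisfying wait2: {st0, st2, st3, st4}.
States satisfying ¬wait2: {st1, st5, st6}.
States satisfying A[wait2 U ¬wait2]: {st1, st5, st6}.

{st1, st5, st6}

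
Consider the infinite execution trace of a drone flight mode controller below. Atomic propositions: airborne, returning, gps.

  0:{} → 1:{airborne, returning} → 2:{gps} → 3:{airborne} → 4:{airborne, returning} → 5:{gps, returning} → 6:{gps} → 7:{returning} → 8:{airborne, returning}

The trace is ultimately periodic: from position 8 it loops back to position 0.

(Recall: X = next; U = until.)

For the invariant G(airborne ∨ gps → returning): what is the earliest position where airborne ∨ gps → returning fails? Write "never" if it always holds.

2

Check airborne ∨ gps → returning at each position in order: 0 ✓, 1 ✓.
At position 2 the labels are {gps}, so airborne ∨ gps → returning is false there. This is the first violation.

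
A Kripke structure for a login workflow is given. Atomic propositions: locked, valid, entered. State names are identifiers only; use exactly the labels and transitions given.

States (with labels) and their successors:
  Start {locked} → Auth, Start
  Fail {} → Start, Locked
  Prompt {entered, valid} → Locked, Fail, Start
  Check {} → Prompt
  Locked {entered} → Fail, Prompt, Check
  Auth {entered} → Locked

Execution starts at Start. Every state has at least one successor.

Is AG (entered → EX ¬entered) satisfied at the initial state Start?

Does not hold

States satisfying entered → EX ¬entered: {Start, Fail, Prompt, Check, Locked}.
States satisfying AG (entered → EX ¬entered): ∅.
Auth is reachable from Start and violates entered → EX ¬entered, so AG fails at Start.
Start ∉ Sat(AG (entered → EX ¬entered)).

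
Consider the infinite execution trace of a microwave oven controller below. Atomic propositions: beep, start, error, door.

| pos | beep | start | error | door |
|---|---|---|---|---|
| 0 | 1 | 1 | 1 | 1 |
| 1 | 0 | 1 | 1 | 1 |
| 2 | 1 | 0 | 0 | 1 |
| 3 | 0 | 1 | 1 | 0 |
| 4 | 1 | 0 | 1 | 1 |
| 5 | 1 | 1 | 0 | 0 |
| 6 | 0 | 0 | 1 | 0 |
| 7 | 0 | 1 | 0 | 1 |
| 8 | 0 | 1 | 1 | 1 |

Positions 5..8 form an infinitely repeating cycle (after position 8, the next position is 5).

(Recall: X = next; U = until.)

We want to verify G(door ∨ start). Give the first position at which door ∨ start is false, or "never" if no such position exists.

Check door ∨ start at each position in order: 0 ✓, 1 ✓, 2 ✓, 3 ✓, 4 ✓, 5 ✓.
At position 6 the labels are {error}, so door ∨ start is false there. This is the first violation.

6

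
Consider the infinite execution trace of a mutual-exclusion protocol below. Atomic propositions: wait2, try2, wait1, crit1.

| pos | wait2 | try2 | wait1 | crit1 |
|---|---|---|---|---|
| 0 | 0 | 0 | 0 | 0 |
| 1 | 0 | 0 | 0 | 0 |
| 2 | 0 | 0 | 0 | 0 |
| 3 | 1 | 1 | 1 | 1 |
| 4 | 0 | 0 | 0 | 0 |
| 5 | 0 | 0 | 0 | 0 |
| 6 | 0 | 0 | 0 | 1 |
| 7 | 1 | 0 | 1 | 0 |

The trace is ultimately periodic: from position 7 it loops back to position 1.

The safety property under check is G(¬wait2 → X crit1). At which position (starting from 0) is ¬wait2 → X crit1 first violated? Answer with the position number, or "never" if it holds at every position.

0

At position 0 the labels are {} and the next position 1 has {}, so ¬wait2 → X crit1 is false there. This is the first violation.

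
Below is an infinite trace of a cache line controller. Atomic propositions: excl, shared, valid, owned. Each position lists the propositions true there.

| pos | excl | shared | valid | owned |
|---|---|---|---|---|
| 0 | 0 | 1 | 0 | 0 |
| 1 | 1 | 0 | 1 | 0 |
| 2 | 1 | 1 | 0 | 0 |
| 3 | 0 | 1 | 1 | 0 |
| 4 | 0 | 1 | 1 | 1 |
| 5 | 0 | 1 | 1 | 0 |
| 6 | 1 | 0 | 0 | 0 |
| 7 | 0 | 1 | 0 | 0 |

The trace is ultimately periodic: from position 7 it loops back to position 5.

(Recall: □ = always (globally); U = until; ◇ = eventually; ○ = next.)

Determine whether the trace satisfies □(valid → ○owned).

valid → ○owned must hold at every position from 0 onward. It fails at position 1, so □(valid → ○owned) is false.
Positions where valid holds: 1, 3, 4, 5.
Check ○owned at each: 1→fails, 3→ok, 4→fails, 5→fails.

No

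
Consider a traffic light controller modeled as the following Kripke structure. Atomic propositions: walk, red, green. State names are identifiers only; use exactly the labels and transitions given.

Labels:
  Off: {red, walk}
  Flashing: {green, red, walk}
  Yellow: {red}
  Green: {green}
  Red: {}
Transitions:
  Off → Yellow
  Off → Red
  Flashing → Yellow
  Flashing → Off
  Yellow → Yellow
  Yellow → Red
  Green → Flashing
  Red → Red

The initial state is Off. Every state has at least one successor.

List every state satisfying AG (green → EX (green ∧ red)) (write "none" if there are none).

States satisfying green → EX (green ∧ red): {Off, Yellow, Green, Red}.
States satisfying AG (green → EX (green ∧ red)): {Off, Yellow, Red}.

{Off, Yellow, Red}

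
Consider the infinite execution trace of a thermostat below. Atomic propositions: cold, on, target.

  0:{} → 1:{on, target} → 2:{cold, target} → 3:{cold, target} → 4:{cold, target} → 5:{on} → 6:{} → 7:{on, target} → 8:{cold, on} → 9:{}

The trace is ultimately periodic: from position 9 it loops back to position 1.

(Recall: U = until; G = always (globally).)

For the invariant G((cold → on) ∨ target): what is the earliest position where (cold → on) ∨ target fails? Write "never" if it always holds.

never

(cold → on) ∨ target holds at every position 0..9, and those are all the positions the trace ever visits, so the invariant G((cold → on) ∨ target) is never violated.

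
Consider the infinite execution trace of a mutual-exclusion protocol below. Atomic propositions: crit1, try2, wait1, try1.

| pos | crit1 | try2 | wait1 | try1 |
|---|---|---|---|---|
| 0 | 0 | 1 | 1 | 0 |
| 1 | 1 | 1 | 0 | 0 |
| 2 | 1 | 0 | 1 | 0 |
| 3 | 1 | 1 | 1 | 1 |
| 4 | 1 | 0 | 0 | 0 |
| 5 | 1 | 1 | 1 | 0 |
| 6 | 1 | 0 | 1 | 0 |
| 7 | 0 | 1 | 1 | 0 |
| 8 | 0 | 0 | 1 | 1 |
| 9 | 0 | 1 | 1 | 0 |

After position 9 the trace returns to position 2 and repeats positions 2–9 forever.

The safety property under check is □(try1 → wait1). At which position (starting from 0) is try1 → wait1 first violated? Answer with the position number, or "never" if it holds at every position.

try1 → wait1 holds at every position 0..9, and those are all the positions the trace ever visits, so the invariant □(try1 → wait1) is never violated.

never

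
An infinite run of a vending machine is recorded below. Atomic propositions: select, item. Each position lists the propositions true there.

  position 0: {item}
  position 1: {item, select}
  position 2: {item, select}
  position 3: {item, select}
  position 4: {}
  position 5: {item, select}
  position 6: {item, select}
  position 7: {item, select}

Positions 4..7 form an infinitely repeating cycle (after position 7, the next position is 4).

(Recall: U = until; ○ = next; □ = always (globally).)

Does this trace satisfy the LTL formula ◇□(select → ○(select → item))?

□(select → ○(select → item)) holds at position 0, which is reachable from 0, so ◇□(select → ○(select → item)) holds.

Holds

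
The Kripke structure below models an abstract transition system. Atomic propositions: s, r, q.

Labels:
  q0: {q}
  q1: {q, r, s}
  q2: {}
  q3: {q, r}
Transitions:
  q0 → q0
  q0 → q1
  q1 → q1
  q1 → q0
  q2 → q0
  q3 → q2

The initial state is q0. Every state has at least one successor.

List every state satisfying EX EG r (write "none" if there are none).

States satisfying EG r: {q1}.
States satisfying EX EG r: {q0, q1}.

{q0, q1}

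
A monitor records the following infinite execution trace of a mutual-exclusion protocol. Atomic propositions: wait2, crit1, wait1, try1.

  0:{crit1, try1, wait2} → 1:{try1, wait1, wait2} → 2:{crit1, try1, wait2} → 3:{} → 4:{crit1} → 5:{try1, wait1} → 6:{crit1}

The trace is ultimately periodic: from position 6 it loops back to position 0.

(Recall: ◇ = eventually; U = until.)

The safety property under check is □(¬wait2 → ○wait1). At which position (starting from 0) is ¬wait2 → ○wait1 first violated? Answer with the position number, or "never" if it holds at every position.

Check ¬wait2 → ○wait1 at each position in order: 0 ✓, 1 ✓, 2 ✓.
At position 3 the labels are {} and the next position 4 has {crit1}, so ¬wait2 → ○wait1 is false there. This is the first violation.

3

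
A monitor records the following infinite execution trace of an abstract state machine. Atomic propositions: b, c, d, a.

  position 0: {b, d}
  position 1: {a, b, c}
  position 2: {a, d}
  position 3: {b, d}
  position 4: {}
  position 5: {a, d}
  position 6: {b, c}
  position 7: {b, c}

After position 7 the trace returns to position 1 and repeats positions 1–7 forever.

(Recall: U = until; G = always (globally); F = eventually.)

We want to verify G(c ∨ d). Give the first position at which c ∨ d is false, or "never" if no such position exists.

Check c ∨ d at each position in order: 0 ✓, 1 ✓, 2 ✓, 3 ✓.
At position 4 the labels are {}, so c ∨ d is false there. This is the first violation.

4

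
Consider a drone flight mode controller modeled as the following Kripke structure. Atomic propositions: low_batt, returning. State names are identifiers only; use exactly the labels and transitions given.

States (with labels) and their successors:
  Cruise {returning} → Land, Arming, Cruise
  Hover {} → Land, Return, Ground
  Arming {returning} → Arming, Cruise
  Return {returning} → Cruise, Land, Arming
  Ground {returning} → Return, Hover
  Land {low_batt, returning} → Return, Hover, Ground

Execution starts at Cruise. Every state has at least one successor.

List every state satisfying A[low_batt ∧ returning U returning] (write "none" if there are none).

States satisfying low_batt ∧ returning: {Land}.
States satisfying returning: {Cruise, Arming, Return, Ground, Land}.
States satisfying A[low_batt ∧ returning U returning]: {Cruise, Arming, Return, Ground, Land}.

{Cruise, Arming, Return, Ground, Land}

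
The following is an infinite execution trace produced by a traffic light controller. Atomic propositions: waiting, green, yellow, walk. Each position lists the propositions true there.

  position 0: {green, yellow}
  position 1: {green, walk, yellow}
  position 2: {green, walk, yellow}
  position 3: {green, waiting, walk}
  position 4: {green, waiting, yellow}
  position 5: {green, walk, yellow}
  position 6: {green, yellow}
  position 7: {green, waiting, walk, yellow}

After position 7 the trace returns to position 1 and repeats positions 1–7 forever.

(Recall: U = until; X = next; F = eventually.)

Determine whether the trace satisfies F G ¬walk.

Violated

G ¬walk is false at every position 0..7, so it never becomes true and F G ¬walk fails.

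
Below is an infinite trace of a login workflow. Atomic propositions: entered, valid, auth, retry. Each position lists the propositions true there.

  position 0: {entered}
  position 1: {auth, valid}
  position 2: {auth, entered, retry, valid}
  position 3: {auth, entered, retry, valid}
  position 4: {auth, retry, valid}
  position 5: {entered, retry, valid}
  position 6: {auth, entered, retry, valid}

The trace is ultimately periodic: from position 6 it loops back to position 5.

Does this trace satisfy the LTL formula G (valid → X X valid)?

Yes

valid → X X valid holds at every position 0..6, and those are all positions ever visited, so G (valid → X X valid) holds.
Positions where valid holds: 1, 2, 3, 4, 5, 6.
Check X X valid at each: 1→ok, 2→ok, 3→ok, 4→ok, 5→ok, 6→ok.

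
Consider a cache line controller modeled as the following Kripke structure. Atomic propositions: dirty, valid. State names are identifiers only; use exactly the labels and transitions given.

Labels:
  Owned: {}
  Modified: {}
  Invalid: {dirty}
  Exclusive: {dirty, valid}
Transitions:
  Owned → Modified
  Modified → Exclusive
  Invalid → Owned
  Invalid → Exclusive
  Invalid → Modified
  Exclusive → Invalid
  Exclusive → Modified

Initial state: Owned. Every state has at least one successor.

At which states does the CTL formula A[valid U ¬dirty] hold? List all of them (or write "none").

States satisfying valid: {Exclusive}.
States satisfying ¬dirty: {Owned, Modified}.
States satisfying A[valid U ¬dirty]: {Owned, Modified}.

{Owned, Modified}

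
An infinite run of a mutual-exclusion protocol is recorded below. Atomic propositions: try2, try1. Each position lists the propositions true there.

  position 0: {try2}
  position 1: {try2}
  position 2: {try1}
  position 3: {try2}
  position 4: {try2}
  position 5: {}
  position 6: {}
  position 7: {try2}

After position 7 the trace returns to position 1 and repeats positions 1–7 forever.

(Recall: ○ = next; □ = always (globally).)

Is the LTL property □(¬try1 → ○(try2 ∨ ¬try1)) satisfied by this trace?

Does not hold

¬try1 → ○(try2 ∨ ¬try1) must hold at every position from 0 onward. It fails at position 1, so □(¬try1 → ○(try2 ∨ ¬try1)) is false.
Positions where ¬try1 holds: 0, 1, 3, 4, 5, 6, 7.
Check ○(try2 ∨ ¬try1) at each: 0→ok, 1→fails, 3→ok, 4→ok, 5→ok, 6→ok, 7→ok.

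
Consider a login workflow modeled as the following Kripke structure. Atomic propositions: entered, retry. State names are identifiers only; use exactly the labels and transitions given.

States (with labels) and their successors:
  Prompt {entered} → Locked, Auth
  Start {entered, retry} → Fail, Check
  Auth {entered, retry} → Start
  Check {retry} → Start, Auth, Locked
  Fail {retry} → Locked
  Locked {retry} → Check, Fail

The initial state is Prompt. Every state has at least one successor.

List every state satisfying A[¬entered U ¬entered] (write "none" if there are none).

{Check, Fail, Locked}

States satisfying ¬entered: {Check, Fail, Locked}.
States satisfying A[¬entered U ¬entered]: {Check, Fail, Locked}.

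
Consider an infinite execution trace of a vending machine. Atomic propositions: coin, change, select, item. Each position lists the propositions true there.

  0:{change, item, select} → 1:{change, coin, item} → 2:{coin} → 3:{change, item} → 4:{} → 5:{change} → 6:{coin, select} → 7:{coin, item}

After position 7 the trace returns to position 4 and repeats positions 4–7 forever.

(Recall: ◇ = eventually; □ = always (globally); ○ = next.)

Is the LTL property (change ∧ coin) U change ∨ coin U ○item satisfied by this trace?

Holds

Walking from position 0: change first holds at position 0, and change ∧ coin holds at every earlier position along the way, so (change ∧ coin) U change holds.
Walking from position 0: ○item first holds at position 0, and coin holds at every earlier position along the way, so coin U ○item holds.
At position 0: (change ∧ coin) U change is true; coin U ○item is true; so (change ∧ coin) U change ∨ coin U ○item is true.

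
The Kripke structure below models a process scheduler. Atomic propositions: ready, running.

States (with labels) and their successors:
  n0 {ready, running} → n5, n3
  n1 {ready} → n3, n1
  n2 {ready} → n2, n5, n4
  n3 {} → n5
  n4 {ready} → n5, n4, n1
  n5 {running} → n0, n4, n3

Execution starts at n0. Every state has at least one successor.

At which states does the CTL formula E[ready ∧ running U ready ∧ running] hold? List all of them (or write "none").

States satisfying ready ∧ running: {n0}.
States satisfying E[ready ∧ running U ready ∧ running]: {n0}.

{n0}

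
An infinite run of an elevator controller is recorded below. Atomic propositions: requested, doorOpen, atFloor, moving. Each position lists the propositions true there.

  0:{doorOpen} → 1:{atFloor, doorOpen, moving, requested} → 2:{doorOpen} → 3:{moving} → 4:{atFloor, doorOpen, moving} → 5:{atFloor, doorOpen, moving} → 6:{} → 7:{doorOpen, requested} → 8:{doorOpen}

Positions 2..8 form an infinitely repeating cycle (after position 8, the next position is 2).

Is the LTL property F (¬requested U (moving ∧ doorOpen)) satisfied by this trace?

¬requested U (moving ∧ doorOpen) holds at position 0, which is reachable from 0, so F (¬requested U (moving ∧ doorOpen)) holds.

Holds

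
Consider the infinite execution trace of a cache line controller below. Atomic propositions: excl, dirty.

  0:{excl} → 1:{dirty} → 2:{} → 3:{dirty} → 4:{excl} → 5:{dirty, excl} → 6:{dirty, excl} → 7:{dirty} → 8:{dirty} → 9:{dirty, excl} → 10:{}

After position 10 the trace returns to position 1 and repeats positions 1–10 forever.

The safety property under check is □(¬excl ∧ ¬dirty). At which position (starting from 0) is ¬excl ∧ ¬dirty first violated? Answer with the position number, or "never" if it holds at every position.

0

At position 0 the labels are {excl}, so ¬excl ∧ ¬dirty is false there. This is the first violation.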